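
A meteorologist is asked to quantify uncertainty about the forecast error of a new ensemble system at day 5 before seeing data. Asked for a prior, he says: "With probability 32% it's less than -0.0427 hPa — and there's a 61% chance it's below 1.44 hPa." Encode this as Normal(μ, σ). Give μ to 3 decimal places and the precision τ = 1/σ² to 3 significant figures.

μ = 0.886, τ = 0.254

The p-quantile of Normal(μ,σ) is μ + z_p·σ, with z_{0.32} = -0.4677 and z_{0.61} = 0.2793.
Eliminate σ: μ = (z₂·x₁ − z₁·x₂)/(z₂ − z₁) = (0.2793·-0.0427 − (-0.4677)·1.44)/0.747 = 0.886.
Then σ = (x₂ − x₁)/(z₂ − z₁) = (1.44 − -0.0427)/0.747 = 1.985.
Precision τ = 1/σ² = 1/1.985² = 0.254.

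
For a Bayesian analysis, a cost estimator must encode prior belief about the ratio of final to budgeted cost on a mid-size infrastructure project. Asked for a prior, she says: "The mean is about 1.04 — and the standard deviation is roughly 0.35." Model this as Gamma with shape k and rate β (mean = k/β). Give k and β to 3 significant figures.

k ≈ 8.83, β ≈ 8.49

For Gamma(k, rate β): mean = k/β, variance = k/β², so CV = 1/√k.
CV = SD/mean = 0.35/1.04 = 0.3365, hence k = 1/CV² = 8.83.
Then β = k/mean = 8.83/1.04 = 8.49.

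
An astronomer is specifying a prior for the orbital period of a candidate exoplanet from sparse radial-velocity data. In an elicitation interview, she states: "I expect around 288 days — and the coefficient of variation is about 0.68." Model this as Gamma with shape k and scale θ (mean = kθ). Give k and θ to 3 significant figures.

For Gamma(k, scale θ): mean = kθ, variance = kθ², so CV = 1/√k.
CV = 0.68, hence k = 1/CV² = 2.16.
Then θ = mean/k = 288/2.16 = 133.

k ≈ 2.16, θ ≈ 133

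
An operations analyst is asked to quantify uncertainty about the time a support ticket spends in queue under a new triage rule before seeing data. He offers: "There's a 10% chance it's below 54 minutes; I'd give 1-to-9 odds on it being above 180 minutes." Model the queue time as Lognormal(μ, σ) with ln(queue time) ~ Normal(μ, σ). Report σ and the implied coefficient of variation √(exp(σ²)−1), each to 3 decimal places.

σ ≈ 0.470, CV ≈ 0.497

If T ~ Lognormal(μ,σ) then ln T ~ Normal(μ,σ), so the p-quantile of ln T is μ + z_p·σ.
ln(54) = 3.989 and ln(180) = 5.193; z_{0.1} = -1.282, z_{0.9} = 1.282.
σ = (5.193 − 3.989)/(1.282 − (-1.282)) = 0.470.
μ = 3.989 − (-1.282)·0.470 = 4.591.
CV = √(exp(σ²)−1) = √(exp(0.2206)−1) = 0.497.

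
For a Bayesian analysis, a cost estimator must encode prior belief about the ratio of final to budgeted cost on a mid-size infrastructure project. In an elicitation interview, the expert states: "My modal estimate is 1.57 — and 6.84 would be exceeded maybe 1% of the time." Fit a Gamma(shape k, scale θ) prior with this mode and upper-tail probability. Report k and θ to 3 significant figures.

Gamma(k,θ) with k>1 has mode (k−1)θ, so θ = 1.57/(k−1).
Need P(X < 6.84) = 0.99 with θ tied to k this way. Start at k = 2, θ = 1.57: P(X<6.84) ≈ 0.931.
Too low — raise k to concentrate. Iterating converges to k ≈ 2.88.
Then θ = 1.57/(2.88−1) ≈ 0.833.

k ≈ 2.88, θ ≈ 0.833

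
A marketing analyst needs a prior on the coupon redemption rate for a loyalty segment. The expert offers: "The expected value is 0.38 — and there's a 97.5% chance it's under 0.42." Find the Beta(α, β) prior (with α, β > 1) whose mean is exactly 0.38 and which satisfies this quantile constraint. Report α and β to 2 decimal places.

α ≈ 218.70, β ≈ 356.83

With mean 0.38 fixed, write α = 0.38s, β = 0.62s where s = α+β.
Need P(θ < 0.42) = 0.975 under Beta(0.38s, 0.62s). Normal approximation: (q−m)/√(m(1−m)/s) ≈ z_{0.975} = 1.96, so s ≈ 0.38·0.62·(1.96)²/(0.42−0.38)² = 565.7.
At s = 565.7: P(θ<0.42) ≈ 0.974. Adjusting to match 0.975 gives s ≈ 575.53.
So α = 0.38·575.53 ≈ 218.70, β = 0.62·575.53 ≈ 356.83.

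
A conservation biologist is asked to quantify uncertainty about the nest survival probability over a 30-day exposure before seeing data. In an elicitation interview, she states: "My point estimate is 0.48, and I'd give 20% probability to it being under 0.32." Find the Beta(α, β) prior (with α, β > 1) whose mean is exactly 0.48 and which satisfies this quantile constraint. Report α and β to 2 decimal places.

With mean 0.48 fixed, write α = 0.48s, β = 0.52s where s = α+β.
Need P(θ < 0.32) = 0.2 under Beta(0.48s, 0.52s). Normal approximation: (q−m)/√(m(1−m)/s) ≈ z_{0.2} = -0.842, so s ≈ 0.48·0.52·(-0.842)²/(0.32−0.48)² = 6.9.
At s = 6.9: P(θ<0.32) ≈ 0.203. Adjusting to match 0.2 gives s ≈ 7.06.
So α = 0.48·7.06 ≈ 3.39, β = 0.52·7.06 ≈ 3.67.

α ≈ 3.39, β ≈ 3.67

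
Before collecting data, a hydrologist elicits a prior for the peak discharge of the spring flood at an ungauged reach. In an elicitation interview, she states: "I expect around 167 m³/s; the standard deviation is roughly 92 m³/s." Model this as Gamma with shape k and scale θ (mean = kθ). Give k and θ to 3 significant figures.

For Gamma(k, scale θ): mean = kθ, variance = kθ², so CV = 1/√k.
CV = SD/mean = 92/167 = 0.5509, hence k = 1/CV² = 3.3.
Then θ = mean/k = 167/3.3 = 50.7.

k ≈ 3.3, θ ≈ 50.7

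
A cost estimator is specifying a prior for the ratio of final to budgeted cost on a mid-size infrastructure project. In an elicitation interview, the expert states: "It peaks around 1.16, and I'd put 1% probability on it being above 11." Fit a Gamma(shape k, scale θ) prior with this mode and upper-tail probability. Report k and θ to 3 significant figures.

k ≈ 1.62, θ ≈ 1.86

Gamma(k,θ) with k>1 has mode (k−1)θ, so θ = 1.16/(k−1).
Need P(X < 11) = 0.99 with θ tied to k this way. Start at k = 2, θ = 1.16: P(X<11) ≈ 0.999.
Too high — lower k to spread out. Iterating converges to k ≈ 1.62.
Then θ = 1.16/(1.62−1) ≈ 1.86.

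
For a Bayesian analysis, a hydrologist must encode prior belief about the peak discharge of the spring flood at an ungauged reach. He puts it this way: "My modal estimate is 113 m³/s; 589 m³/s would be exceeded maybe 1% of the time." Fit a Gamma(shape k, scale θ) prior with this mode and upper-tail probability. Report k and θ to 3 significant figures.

k ≈ 2.42, θ ≈ 79.6

Gamma(k,θ) with k>1 has mode (k−1)θ, so θ = 113/(k−1).
Need P(X < 589) = 0.99 with θ tied to k this way. Start at k = 2, θ = 113: P(X<589) ≈ 0.966.
Too low — raise k to concentrate. Iterating converges to k ≈ 2.42.
Then θ = 113/(2.42−1) ≈ 79.6.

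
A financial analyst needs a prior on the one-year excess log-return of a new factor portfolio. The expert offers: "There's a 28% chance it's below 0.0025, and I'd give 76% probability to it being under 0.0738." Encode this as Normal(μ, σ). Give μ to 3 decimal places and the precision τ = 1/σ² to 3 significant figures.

The p-quantile of Normal(μ,σ) is μ + z_p·σ, with z_{0.28} = -0.5828 and z_{0.76} = 0.7063.
Eliminate σ: μ = (z₂·x₁ − z₁·x₂)/(z₂ − z₁) = (0.7063·0.0025 − (-0.5828)·0.0738)/1.289 = 0.035.
Then σ = (x₂ − x₁)/(z₂ − z₁) = (0.0738 − 0.0025)/1.289 = 0.055.
Precision τ = 1/σ² = 1/0.05531² = 327.

μ = 0.035, τ = 327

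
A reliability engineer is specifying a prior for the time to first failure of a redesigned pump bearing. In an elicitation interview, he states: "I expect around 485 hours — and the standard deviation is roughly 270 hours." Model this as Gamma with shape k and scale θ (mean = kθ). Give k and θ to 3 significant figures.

For Gamma(k, scale θ): mean = kθ, variance = kθ², so CV = 1/√k.
CV = SD/mean = 270/485 = 0.5567, hence k = 1/CV² = 3.23.
Then θ = mean/k = 485/3.23 = 150.

k ≈ 3.23, θ ≈ 150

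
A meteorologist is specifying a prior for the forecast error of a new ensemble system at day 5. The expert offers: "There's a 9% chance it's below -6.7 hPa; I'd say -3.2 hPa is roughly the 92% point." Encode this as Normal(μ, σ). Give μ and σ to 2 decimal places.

The p-quantile of Normal(μ,σ) is μ + z_p·σ, with z_{0.09} = -1.341 and z_{0.92} = 1.405.
Eliminate σ: μ = (z₂·x₁ − z₁·x₂)/(z₂ − z₁) = (1.405·-6.7 − (-1.341)·-3.2)/2.746 = -4.99.
Then σ = (x₂ − x₁)/(z₂ − z₁) = (-3.2 − -6.7)/2.746 = 1.27.

μ = -4.99, σ = 1.27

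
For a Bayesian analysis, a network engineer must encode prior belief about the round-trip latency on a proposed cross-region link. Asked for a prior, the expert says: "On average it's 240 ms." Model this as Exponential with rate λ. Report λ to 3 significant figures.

Exponential mean = 1/λ, so λ = 1/240.0 = 0.00417.

λ ≈ 0.00417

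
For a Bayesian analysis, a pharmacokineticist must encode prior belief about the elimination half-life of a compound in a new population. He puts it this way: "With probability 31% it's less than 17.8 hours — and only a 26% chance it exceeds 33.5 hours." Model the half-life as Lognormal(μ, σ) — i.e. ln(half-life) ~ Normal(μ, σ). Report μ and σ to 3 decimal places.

μ ≈ 3.154, σ ≈ 0.555

If T ~ Lognormal(μ,σ) then ln T ~ Normal(μ,σ), so the p-quantile of ln T is μ + z_p·σ.
ln(17.8) = 2.879 and ln(33.5) = 3.512; z_{0.31} = -0.4959, z_{0.74} = 0.6433.
σ = (3.512 − 2.879)/(0.6433 − (-0.4959)) = 0.555.
μ = 2.879 − (-0.4959)·0.555 = 3.154.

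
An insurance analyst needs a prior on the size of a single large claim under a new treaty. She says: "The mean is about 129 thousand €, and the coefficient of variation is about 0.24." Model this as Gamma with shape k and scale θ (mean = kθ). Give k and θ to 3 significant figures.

k ≈ 17.4, θ ≈ 7.43

For Gamma(k, scale θ): mean = kθ, variance = kθ², so CV = 1/√k.
CV = 0.24, hence k = 1/CV² = 17.4.
Then θ = mean/k = 129/17.4 = 7.43.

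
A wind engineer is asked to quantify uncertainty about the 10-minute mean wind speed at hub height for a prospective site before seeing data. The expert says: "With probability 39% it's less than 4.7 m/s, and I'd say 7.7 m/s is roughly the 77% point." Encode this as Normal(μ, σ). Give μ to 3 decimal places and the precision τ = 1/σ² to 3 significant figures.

The p-quantile of Normal(μ,σ) is μ + z_p·σ, with z_{0.39} = -0.2793 and z_{0.77} = 0.7388.
Eliminate σ: μ = (z₂·x₁ − z₁·x₂)/(z₂ − z₁) = (0.7388·4.7 − (-0.2793)·7.7)/1.018 = 5.523.
Then σ = (x₂ − x₁)/(z₂ − z₁) = (7.7 − 4.7)/1.018 = 2.946.
Precision τ = 1/σ² = 1/2.946² = 0.115.

μ = 5.523, τ = 0.115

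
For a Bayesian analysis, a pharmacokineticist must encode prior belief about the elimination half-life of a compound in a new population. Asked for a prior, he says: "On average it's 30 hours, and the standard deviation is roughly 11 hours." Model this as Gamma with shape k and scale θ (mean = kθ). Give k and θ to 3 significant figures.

k ≈ 7.44, θ ≈ 4.03

For Gamma(k, scale θ): mean = kθ, variance = kθ², so CV = 1/√k.
CV = SD/mean = 11/30 = 0.3667, hence k = 1/CV² = 7.44.
Then θ = mean/k = 30/7.44 = 4.03.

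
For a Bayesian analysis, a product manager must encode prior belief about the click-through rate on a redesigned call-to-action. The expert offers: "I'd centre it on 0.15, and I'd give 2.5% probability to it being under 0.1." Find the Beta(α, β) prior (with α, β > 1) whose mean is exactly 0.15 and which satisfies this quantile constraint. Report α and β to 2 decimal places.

With mean 0.15 fixed, write α = 0.15s, β = 0.85s where s = α+β.
Need P(θ < 0.1) = 0.025 under Beta(0.15s, 0.85s). Normal approximation: (q−m)/√(m(1−m)/s) ≈ z_{0.025} = -1.96, so s ≈ 0.15·0.85·(-1.96)²/(0.1−0.15)² = 195.9.
At s = 195.9: P(θ<0.1) ≈ 0.016. Adjusting to match 0.025 gives s ≈ 165.92.
So α = 0.15·165.92 ≈ 24.89, β = 0.85·165.92 ≈ 141.04.

α ≈ 24.89, β ≈ 141.04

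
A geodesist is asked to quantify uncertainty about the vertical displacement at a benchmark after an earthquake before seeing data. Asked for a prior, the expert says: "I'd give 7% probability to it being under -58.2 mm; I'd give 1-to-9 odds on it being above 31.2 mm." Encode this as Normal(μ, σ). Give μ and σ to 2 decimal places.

μ = -10.35, σ = 32.42

For Normal(μ,σ), the p-quantile is μ + z_p·σ. Here z_{0.07} = -1.476, z_{0.9} = 1.282.
So -58.2 = μ − 1.476σ and 31.2 = μ + 1.282σ.
Subtracting: σ = (31.2 − -58.2)/(1.282 − (-1.476)) = 32.42.
Then μ = -58.2 − (-1.476)·32.42 = -10.35.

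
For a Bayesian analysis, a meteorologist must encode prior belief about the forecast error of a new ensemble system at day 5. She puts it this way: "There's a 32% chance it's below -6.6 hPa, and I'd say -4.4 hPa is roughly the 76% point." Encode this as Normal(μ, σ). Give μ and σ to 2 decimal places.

For Normal(μ,σ), the p-quantile is μ + z_p·σ. Here z_{0.32} = -0.4677, z_{0.76} = 0.7063.
So -6.6 = μ − 0.4677σ and -4.4 = μ + 0.7063σ.
Subtracting: σ = (-4.4 − -6.6)/(0.7063 − (-0.4677)) = 1.87.
Then μ = -6.6 − (-0.4677)·1.87 = -5.72.

μ = -5.72, σ = 1.87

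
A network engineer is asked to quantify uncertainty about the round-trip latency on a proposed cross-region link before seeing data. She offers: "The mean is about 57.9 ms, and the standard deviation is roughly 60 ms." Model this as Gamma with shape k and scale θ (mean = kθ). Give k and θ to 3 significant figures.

For Gamma(k, scale θ): mean = kθ, variance = kθ², so CV = 1/√k.
CV = SD/mean = 60/57.9 = 1.036, hence k = 1/CV² = 0.931.
Then θ = mean/k = 57.9/0.931 = 62.2.

k ≈ 0.931, θ ≈ 62.2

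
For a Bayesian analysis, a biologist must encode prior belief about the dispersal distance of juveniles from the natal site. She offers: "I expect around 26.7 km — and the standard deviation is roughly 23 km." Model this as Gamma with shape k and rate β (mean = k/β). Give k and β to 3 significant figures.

k ≈ 1.35, β ≈ 0.0505

For Gamma(k, rate β): mean = k/β, variance = k/β², so CV = 1/√k.
CV = SD/mean = 23/26.7 = 0.8614, hence k = 1/CV² = 1.35.
Then β = k/mean = 1.35/26.7 = 0.0505.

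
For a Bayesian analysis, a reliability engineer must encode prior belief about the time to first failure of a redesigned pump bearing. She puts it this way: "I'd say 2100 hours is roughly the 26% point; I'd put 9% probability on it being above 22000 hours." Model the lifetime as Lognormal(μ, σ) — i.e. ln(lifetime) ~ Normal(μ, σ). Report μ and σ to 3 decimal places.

If T ~ Lognormal(μ,σ) then ln T ~ Normal(μ,σ), so the p-quantile of ln T is μ + z_p·σ.
ln(2100) = 7.65 and ln(22000) = 9.999; z_{0.26} = -0.6433, z_{0.91} = 1.341.
σ = (9.999 − 7.65)/(1.341 − (-0.6433)) = 1.184.
μ = 7.65 − (-0.6433)·1.184 = 8.411.

μ ≈ 8.411, σ ≈ 1.184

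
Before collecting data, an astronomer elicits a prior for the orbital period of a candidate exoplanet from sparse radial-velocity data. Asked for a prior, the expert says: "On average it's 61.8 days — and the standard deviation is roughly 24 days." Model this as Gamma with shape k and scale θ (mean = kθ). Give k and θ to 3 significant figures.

k ≈ 6.63, θ ≈ 9.32

For Gamma(k, scale θ): mean = kθ, variance = kθ², so CV = 1/√k.
CV = SD/mean = 24/61.8 = 0.3883, hence k = 1/CV² = 6.63.
Then θ = mean/k = 61.8/6.63 = 9.32.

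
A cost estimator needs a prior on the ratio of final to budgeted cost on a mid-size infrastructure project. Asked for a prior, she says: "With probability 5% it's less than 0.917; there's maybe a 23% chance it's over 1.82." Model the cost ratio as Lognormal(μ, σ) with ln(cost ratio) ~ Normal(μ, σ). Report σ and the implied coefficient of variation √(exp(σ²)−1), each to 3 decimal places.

If T ~ Lognormal(μ,σ) then ln T ~ Normal(μ,σ), so the p-quantile of ln T is μ + z_p·σ.
ln(0.917) = -0.08665 and ln(1.82) = 0.5988; z_{0.05} = -1.645, z_{0.77} = 0.7388.
σ = (0.5988 − -0.08665)/(0.7388 − (-1.645)) = 0.288.
μ = -0.08665 − (-1.645)·0.288 = 0.386.
CV = √(exp(σ²)−1) = √(exp(0.0827)−1) = 0.294.

σ ≈ 0.288, CV ≈ 0.294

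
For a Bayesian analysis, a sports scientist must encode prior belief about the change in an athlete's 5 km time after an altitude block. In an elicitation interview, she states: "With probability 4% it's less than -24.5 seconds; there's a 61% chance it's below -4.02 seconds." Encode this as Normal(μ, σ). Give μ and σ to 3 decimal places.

The p-quantile of Normal(μ,σ) is μ + z_p·σ, with z_{0.04} = -1.751 and z_{0.61} = 0.2793.
Eliminate σ: μ = (z₂·x₁ − z₁·x₂)/(z₂ − z₁) = (0.2793·-24.5 − (-1.751)·-4.02)/2.03 = -6.838.
Then σ = (x₂ − x₁)/(z₂ − z₁) = (-4.02 − -24.5)/2.03 = 10.089.

μ = -6.838, σ = 10.089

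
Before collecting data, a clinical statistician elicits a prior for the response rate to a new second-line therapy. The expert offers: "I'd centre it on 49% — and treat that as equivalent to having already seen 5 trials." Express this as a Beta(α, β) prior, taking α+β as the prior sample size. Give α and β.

α = 2.45, β = 2.55

Under the effective-sample-size interpretation, Beta(α, β) has prior mean α/(α+β) and prior sample size α+β.
So α+β = 5 and α/(α+β) = 0.49, giving α = 0.49·5 = 2.45 and β = 5 − 2.45 = 2.55.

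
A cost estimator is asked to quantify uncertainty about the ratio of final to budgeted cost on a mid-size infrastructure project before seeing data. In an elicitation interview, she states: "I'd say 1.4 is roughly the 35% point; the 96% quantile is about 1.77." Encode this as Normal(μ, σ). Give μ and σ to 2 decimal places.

For Normal(μ,σ), the p-quantile is μ + z_p·σ. Here z_{0.35} = -0.3853, z_{0.96} = 1.751.
So 1.4 = μ − 0.3853σ and 1.77 = μ + 1.751σ.
Subtracting: σ = (1.77 − 1.4)/(1.751 − (-0.3853)) = 0.17.
Then μ = 1.4 − (-0.3853)·0.17 = 1.47.

μ = 1.47, σ = 0.17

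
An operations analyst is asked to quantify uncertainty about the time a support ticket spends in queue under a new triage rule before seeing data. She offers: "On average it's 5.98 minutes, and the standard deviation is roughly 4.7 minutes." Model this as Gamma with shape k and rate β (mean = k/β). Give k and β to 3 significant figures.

k ≈ 1.62, β ≈ 0.271

For Gamma(k, rate β): mean = k/β, variance = k/β², so CV = 1/√k.
CV = SD/mean = 4.7/5.98 = 0.786, hence k = 1/CV² = 1.62.
Then β = k/mean = 1.62/5.98 = 0.271.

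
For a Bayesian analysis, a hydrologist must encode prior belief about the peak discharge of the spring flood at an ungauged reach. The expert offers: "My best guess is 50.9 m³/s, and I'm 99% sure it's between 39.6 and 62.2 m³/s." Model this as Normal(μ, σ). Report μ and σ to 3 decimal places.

A symmetric 99% interval runs μ ± z·σ with z = 2.576.
Half-width = 11.3, so σ = 11.3/2.576 = 4.387.
μ is the stated best guess, 50.900.

μ = 50.900, σ = 4.387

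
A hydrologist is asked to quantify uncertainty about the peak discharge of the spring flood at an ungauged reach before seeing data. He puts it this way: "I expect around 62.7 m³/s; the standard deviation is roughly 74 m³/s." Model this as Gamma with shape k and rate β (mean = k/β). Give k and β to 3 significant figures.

For Gamma(k, rate β): mean = k/β, variance = k/β², so CV = 1/√k.
CV = SD/mean = 74/62.7 = 1.18, hence k = 1/CV² = 0.718.
Then β = k/mean = 0.718/62.7 = 0.0114.

k ≈ 0.718, β ≈ 0.0114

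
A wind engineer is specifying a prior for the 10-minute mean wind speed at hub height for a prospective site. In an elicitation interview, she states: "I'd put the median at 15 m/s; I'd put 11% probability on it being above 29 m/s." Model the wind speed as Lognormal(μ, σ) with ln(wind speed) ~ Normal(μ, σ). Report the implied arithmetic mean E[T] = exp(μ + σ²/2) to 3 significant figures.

E[T] ≈ 17.3 m/s

If T ~ Lognormal(μ,σ) then ln T ~ Normal(μ,σ), so the p-quantile of ln T is μ + z_p·σ.
ln(15) = 2.708 and ln(29) = 3.367; z_{0.5} = 0, z_{0.89} = 1.227.
σ = (3.367 − 2.708)/(1.227 − (0)) = 0.537.
μ = 2.708 − (0)·0.537 = 2.708.
E[T] = exp(μ + σ²/2) = exp(2.708 + 0.1444) = 17.3 m/s.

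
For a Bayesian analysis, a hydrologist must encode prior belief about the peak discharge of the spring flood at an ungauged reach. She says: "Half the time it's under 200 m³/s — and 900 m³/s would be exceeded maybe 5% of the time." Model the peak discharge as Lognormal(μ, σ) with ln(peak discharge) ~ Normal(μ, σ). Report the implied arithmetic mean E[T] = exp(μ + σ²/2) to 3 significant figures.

E[T] ≈ 304 m³/s

If T ~ Lognormal(μ,σ) then ln T ~ Normal(μ,σ), so the p-quantile of ln T is μ + z_p·σ.
ln(200) = 5.298 and ln(900) = 6.802; z_{0.5} = 0, z_{0.95} = 1.645.
σ = (6.802 − 5.298)/(1.645 − (0)) = 0.914.
μ = 5.298 − (0)·0.914 = 5.298.
E[T] = exp(μ + σ²/2) = exp(5.298 + 0.4181) = 304 m³/s.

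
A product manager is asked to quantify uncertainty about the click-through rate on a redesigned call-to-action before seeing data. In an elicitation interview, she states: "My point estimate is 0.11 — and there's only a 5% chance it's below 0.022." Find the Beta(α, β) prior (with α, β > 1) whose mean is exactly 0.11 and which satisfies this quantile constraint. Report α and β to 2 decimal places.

α ≈ 2.07, β ≈ 16.77

With mean 0.11 fixed, write α = 0.11s, β = 0.89s where s = α+β.
Need P(θ < 0.022) = 0.05 under Beta(0.11s, 0.89s). Normal approximation: (q−m)/√(m(1−m)/s) ≈ z_{0.05} = -1.64, so s ≈ 0.11·0.89·(-1.64)²/(0.022−0.11)² = 34.2.
At s = 34.2: P(θ<0.022) ≈ 0.009. Adjusting to match 0.05 gives s ≈ 18.84.
So α = 0.11·18.84 ≈ 2.07, β = 0.89·18.84 ≈ 16.77.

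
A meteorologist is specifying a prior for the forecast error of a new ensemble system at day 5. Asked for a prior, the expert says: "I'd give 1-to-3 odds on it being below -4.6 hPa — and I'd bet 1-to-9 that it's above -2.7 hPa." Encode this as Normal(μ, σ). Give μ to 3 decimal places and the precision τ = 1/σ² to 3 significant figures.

μ = -3.945, τ = 1.06

The p-quantile of Normal(μ,σ) is μ + z_p·σ, with z_{0.25} = -0.6745 and z_{0.9} = 1.282.
Eliminate σ: μ = (z₂·x₁ − z₁·x₂)/(z₂ − z₁) = (1.282·-4.6 − (-0.6745)·-2.7)/1.956 = -3.945.
Then σ = (x₂ − x₁)/(z₂ − z₁) = (-2.7 − -4.6)/1.956 = 0.971.
Precision τ = 1/σ² = 1/0.9713² = 1.06.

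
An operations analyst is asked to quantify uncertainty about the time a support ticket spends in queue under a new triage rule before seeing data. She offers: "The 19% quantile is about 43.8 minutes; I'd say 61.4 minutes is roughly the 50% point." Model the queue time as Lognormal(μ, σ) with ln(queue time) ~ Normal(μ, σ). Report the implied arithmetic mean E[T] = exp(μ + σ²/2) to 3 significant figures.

E[T] ≈ 66.1 minutes

If T ~ Lognormal(μ,σ) then ln T ~ Normal(μ,σ), so the p-quantile of ln T is μ + z_p·σ.
ln(43.8) = 3.78 and ln(61.4) = 4.117; z_{0.19} = -0.8779, z_{0.5} = 0.
σ = (4.117 − 3.78)/(0 − (-0.8779)) = 0.385.
μ = 3.78 − (-0.8779)·0.385 = 4.117.
E[T] = exp(μ + σ²/2) = exp(4.117 + 0.0740) = 66.1 minutes.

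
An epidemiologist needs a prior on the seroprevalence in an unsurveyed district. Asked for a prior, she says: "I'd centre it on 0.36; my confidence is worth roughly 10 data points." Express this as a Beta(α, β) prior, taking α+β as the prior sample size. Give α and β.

Under the effective-sample-size interpretation, Beta(α, β) has prior mean α/(α+β) and prior sample size α+β.
So α+β = 10 and α/(α+β) = 0.36, giving α = 0.36·10 = 3.6 and β = 10 − 3.6 = 6.4.

α = 3.6, β = 6.4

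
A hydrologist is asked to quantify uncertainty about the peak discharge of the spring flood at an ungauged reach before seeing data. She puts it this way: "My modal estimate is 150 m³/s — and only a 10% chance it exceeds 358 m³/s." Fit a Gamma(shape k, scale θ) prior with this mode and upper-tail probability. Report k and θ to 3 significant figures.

Gamma(k,θ) with k>1 has mode (k−1)θ, so θ = 150/(k−1).
Need P(X < 358) = 0.9 with θ tied to k this way. Start at k = 2, θ = 150: P(X<358) ≈ 0.689.
Too low — raise k to concentrate. Iterating converges to k ≈ 3.54.
Then θ = 150/(3.54−1) ≈ 59.

k ≈ 3.54, θ ≈ 59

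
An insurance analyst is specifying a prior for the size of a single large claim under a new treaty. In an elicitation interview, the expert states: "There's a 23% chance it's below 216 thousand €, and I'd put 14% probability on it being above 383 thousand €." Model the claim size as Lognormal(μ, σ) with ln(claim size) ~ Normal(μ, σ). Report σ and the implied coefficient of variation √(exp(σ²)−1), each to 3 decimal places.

If T ~ Lognormal(μ,σ) then ln T ~ Normal(μ,σ), so the p-quantile of ln T is μ + z_p·σ.
ln(216) = 5.375 and ln(383) = 5.948; z_{0.23} = -0.7388, z_{0.86} = 1.08.
σ = (5.948 − 5.375)/(1.08 − (-0.7388)) = 0.315.
μ = 5.375 − (-0.7388)·0.315 = 5.608.
CV = √(exp(σ²)−1) = √(exp(0.0991)−1) = 0.323.

σ ≈ 0.315, CV ≈ 0.323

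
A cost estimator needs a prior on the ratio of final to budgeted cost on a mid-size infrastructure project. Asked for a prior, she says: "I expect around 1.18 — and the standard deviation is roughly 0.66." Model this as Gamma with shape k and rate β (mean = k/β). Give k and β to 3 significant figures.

k ≈ 3.2, β ≈ 2.71

For Gamma(k, rate β): mean = k/β, variance = k/β², so CV = 1/√k.
CV = SD/mean = 0.66/1.18 = 0.5593, hence k = 1/CV² = 3.2.
Then β = k/mean = 3.2/1.18 = 2.71.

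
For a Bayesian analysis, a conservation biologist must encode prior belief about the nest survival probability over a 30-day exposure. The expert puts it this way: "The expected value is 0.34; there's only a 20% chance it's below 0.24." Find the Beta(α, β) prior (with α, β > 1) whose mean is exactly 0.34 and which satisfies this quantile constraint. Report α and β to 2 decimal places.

With mean 0.34 fixed, write α = 0.34s, β = 0.66s where s = α+β.
Need P(θ < 0.24) = 0.2 under Beta(0.34s, 0.66s). Normal approximation: (q−m)/√(m(1−m)/s) ≈ z_{0.2} = -0.842, so s ≈ 0.34·0.66·(-0.842)²/(0.24−0.34)² = 15.9.
At s = 15.9: P(θ<0.24) ≈ 0.205. Adjusting to match 0.2 gives s ≈ 16.42.
So α = 0.34·16.42 ≈ 5.58, β = 0.66·16.42 ≈ 10.84.

α ≈ 5.58, β ≈ 10.84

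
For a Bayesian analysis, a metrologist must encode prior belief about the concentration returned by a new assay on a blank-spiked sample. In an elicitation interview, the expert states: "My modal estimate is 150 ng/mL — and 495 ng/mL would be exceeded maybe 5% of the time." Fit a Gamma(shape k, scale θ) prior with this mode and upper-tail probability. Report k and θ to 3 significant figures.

k ≈ 2.83, θ ≈ 81.9

Gamma(k,θ) with k>1 has mode (k−1)θ, so θ = 150/(k−1).
Need P(X < 495) = 0.95 with θ tied to k this way. Start at k = 2, θ = 150: P(X<495) ≈ 0.841.
Too low — raise k to concentrate. Iterating converges to k ≈ 2.83.
Then θ = 150/(2.83−1) ≈ 81.9.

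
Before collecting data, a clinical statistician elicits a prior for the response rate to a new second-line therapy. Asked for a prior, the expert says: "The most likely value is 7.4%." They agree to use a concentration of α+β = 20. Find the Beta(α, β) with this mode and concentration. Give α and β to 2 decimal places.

α = 2.33, β = 17.67

For α,β > 1 the Beta mode is (α−1)/(α+β−2). With α+β = 20, the mode is (α−1)/18.
Set (α−1)/18 = 0.074 → α = 1 + 0.074·18 = 2.33.
β = 20 − α = 17.67.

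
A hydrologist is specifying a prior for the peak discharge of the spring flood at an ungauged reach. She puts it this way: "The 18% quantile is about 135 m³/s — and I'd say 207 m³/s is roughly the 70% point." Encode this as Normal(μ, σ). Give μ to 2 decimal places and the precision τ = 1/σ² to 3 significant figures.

For Normal(μ,σ), the p-quantile is μ + z_p·σ. Here z_{0.18} = -0.9154, z_{0.7} = 0.5244.
So 135 = μ − 0.9154σ and 207 = μ + 0.5244σ.
Subtracting: σ = (207 − 135)/(0.5244 − (-0.9154)) = 50.01.
Then μ = 135 − (-0.9154)·50.01 = 180.78.
Precision τ = 1/σ² = 1/50.01² = 0.0004.

μ = 180.78, τ = 0.0004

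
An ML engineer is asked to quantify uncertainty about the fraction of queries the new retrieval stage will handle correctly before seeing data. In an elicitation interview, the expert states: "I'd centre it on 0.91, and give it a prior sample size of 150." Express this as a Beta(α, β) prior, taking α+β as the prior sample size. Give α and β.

Under the effective-sample-size interpretation, Beta(α, β) has prior mean α/(α+β) and prior sample size α+β.
So α+β = 150 and α/(α+β) = 0.91, giving α = 0.91·150 = 136.5 and β = 150 − 136.5 = 13.5.

α = 136.5, β = 13.5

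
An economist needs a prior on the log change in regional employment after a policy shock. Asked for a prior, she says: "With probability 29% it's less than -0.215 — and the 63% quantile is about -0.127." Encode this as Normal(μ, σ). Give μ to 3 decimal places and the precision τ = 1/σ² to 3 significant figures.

The p-quantile of Normal(μ,σ) is μ + z_p·σ, with z_{0.29} = -0.5534 and z_{0.63} = 0.3319.
Eliminate σ: μ = (z₂·x₁ − z₁·x₂)/(z₂ − z₁) = (0.3319·-0.215 − (-0.5534)·-0.127)/0.8852 = -0.160.
Then σ = (x₂ − x₁)/(z₂ − z₁) = (-0.127 − -0.215)/0.8852 = 0.099.
Precision τ = 1/σ² = 1/0.09941² = 101.

μ = -0.160, τ = 101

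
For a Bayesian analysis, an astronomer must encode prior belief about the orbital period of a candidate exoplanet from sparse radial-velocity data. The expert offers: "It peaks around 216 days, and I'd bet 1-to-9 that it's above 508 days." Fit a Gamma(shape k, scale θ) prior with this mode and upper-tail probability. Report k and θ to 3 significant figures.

Gamma(k,θ) with k>1 has mode (k−1)θ, so θ = 216/(k−1).
Need P(X < 508) = 0.9 with θ tied to k this way. Start at k = 2, θ = 216: P(X<508) ≈ 0.681.
Too low — raise k to concentrate. Iterating converges to k ≈ 3.63.
Then θ = 216/(3.63−1) ≈ 82.2.

k ≈ 3.63, θ ≈ 82.2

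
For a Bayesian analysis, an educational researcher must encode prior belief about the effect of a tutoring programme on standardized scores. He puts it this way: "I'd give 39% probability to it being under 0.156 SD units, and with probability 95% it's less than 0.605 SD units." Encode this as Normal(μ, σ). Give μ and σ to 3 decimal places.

μ = 0.221, σ = 0.233

For Normal(μ,σ), the p-quantile is μ + z_p·σ. Here z_{0.39} = -0.2793, z_{0.95} = 1.645.
So 0.156 = μ − 0.2793σ and 0.605 = μ + 1.645σ.
Subtracting: σ = (0.605 − 0.156)/(1.645 − (-0.2793)) = 0.233.
Then μ = 0.156 − (-0.2793)·0.233 = 0.221.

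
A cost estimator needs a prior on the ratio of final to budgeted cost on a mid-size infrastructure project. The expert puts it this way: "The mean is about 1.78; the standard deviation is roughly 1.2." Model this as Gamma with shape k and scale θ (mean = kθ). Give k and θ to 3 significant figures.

For Gamma(k, scale θ): mean = kθ, variance = kθ², so CV = 1/√k.
CV = SD/mean = 1.2/1.78 = 0.6742, hence k = 1/CV² = 2.2.
Then θ = mean/k = 1.78/2.2 = 0.809.

k ≈ 2.2, θ ≈ 0.809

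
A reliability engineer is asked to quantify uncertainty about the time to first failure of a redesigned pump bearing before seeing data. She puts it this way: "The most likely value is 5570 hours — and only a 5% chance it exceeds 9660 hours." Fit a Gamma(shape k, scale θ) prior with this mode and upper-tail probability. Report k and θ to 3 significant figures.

k ≈ 10.2, θ ≈ 605

Gamma(k,θ) with k>1 has mode (k−1)θ, so θ = 5570/(k−1).
Need P(X < 9660) = 0.95 with θ tied to k this way. Start at k = 2, θ = 5570: P(X<9660) ≈ 0.517.
Too low — raise k to concentrate. Iterating converges to k ≈ 10.2.
Then θ = 5570/(10.2−1) ≈ 605.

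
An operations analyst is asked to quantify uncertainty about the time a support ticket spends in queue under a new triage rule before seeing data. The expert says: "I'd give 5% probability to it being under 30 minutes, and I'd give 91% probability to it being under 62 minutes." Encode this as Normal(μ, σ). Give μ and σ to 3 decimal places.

μ = 47.630, σ = 10.718

For Normal(μ,σ), the p-quantile is μ + z_p·σ. Here z_{0.05} = -1.645, z_{0.91} = 1.341.
So 30 = μ − 1.645σ and 62 = μ + 1.341σ.
Subtracting: σ = (62 − 30)/(1.341 − (-1.645)) = 10.718.
Then μ = 30 − (-1.645)·10.718 = 47.630.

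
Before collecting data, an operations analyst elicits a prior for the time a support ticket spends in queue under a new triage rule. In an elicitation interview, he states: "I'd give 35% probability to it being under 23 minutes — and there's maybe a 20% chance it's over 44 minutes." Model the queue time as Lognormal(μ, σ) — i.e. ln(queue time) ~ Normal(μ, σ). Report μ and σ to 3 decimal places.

μ ≈ 3.339, σ ≈ 0.529

If T ~ Lognormal(μ,σ) then ln T ~ Normal(μ,σ), so the p-quantile of ln T is μ + z_p·σ.
ln(23) = 3.135 and ln(44) = 3.784; z_{0.35} = -0.3853, z_{0.8} = 0.8416.
σ = (3.784 − 3.135)/(0.8416 − (-0.3853)) = 0.529.
μ = 3.135 − (-0.3853)·0.529 = 3.339.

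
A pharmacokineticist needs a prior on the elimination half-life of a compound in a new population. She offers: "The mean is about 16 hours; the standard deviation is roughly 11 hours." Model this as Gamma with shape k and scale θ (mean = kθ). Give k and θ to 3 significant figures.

k ≈ 2.12, θ ≈ 7.56

For Gamma(k, scale θ): mean = kθ, variance = kθ², so CV = 1/√k.
CV = SD/mean = 11/16 = 0.6875, hence k = 1/CV² = 2.12.
Then θ = mean/k = 16/2.12 = 7.56.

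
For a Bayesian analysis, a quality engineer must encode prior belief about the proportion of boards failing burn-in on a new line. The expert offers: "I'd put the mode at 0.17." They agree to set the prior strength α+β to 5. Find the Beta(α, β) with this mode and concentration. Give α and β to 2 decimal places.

α = 1.51, β = 3.49

For α,β > 1 the Beta mode is (α−1)/(α+β−2). With α+β = 5, the mode is (α−1)/3.
Set (α−1)/3 = 0.17 → α = 1 + 0.17·3 = 1.51.
β = 5 − α = 3.49.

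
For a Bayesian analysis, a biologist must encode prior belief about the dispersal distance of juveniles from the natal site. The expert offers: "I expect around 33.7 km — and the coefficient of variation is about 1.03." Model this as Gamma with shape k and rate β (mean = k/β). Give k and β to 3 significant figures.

For Gamma(k, rate β): mean = k/β, variance = k/β², so CV = 1/√k.
CV = 1.03, hence k = 1/CV² = 0.943.
Then β = k/mean = 0.943/33.7 = 0.028.

k ≈ 0.943, β ≈ 0.028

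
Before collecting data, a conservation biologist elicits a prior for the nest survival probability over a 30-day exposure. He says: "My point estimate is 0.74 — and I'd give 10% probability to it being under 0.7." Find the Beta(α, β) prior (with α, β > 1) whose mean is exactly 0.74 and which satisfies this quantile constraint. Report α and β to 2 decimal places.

With mean 0.74 fixed, write α = 0.74s, β = 0.26s where s = α+β.
Need P(θ < 0.7) = 0.1 under Beta(0.74s, 0.26s). Normal approximation: (q−m)/√(m(1−m)/s) ≈ z_{0.1} = -1.28, so s ≈ 0.74·0.26·(-1.28)²/(0.7−0.74)² = 197.5.
At s = 197.5: P(θ<0.7) ≈ 0.102. Adjusting to match 0.1 gives s ≈ 201.97.
So α = 0.74·201.97 ≈ 149.46, β = 0.26·201.97 ≈ 52.51.

α ≈ 149.46, β ≈ 52.51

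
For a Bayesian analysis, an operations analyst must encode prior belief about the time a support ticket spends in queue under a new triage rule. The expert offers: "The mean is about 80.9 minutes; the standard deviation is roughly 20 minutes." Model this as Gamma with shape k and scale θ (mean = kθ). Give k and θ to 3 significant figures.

For Gamma(k, scale θ): mean = kθ, variance = kθ², so CV = 1/√k.
CV = SD/mean = 20/80.9 = 0.2472, hence k = 1/CV² = 16.4.
Then θ = mean/k = 80.9/16.4 = 4.94.

k ≈ 16.4, θ ≈ 4.94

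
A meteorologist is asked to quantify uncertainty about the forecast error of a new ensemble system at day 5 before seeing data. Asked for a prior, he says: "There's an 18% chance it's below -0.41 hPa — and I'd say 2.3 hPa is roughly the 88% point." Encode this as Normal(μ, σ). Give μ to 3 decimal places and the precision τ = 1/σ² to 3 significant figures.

For Normal(μ,σ), the p-quantile is μ + z_p·σ. Here z_{0.18} = -0.9154, z_{0.88} = 1.175.
So -0.41 = μ − 0.9154σ and 2.3 = μ + 1.175σ.
Subtracting: σ = (2.3 − -0.41)/(1.175 − (-0.9154)) = 1.296.
Then μ = -0.41 − (-0.9154)·1.296 = 0.777.
Precision τ = 1/σ² = 1/1.296² = 0.595.

μ = 0.777, τ = 0.595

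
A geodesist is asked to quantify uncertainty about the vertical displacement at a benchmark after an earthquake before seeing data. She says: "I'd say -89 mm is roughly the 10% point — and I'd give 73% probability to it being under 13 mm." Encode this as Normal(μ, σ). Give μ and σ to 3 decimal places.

μ = -19.996, σ = 53.844

The p-quantile of Normal(μ,σ) is μ + z_p·σ, with z_{0.1} = -1.282 and z_{0.73} = 0.6128.
Eliminate σ: μ = (z₂·x₁ − z₁·x₂)/(z₂ − z₁) = (0.6128·-89 − (-1.282)·13)/1.894 = -19.996.
Then σ = (x₂ − x₁)/(z₂ − z₁) = (13 − -89)/1.894 = 53.844.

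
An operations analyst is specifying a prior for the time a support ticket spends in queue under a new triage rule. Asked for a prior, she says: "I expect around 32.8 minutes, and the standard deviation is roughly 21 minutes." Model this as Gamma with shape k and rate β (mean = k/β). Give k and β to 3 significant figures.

For Gamma(k, rate β): mean = k/β, variance = k/β², so CV = 1/√k.
CV = SD/mean = 21/32.8 = 0.6402, hence k = 1/CV² = 2.44.
Then β = k/mean = 2.44/32.8 = 0.0744.

k ≈ 2.44, β ≈ 0.0744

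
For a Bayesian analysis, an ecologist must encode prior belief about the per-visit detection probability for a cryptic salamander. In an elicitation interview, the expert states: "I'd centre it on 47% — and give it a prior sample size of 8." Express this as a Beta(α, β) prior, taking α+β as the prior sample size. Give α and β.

Under the effective-sample-size interpretation, Beta(α, β) has prior mean α/(α+β) and prior sample size α+β.
So α+β = 8 and α/(α+β) = 0.47, giving α = 0.47·8 = 3.76 and β = 8 − 3.76 = 4.24.

α = 3.76, β = 4.24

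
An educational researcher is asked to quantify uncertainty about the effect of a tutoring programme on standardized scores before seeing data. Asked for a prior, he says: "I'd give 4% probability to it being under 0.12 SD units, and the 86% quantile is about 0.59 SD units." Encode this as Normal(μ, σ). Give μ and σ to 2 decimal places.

μ = 0.41, σ = 0.17

The p-quantile of Normal(μ,σ) is μ + z_p·σ, with z_{0.04} = -1.751 and z_{0.86} = 1.08.
Eliminate σ: μ = (z₂·x₁ − z₁·x₂)/(z₂ − z₁) = (1.08·0.12 − (-1.751)·0.59)/2.831 = 0.41.
Then σ = (x₂ − x₁)/(z₂ − z₁) = (0.59 − 0.12)/2.831 = 0.17.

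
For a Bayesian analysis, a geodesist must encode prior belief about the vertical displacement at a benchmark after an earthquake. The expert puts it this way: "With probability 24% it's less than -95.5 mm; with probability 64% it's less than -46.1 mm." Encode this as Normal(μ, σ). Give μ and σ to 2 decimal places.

For Normal(μ,σ), the p-quantile is μ + z_p·σ. Here z_{0.24} = -0.7063, z_{0.64} = 0.3585.
So -95.5 = μ − 0.7063σ and -46.1 = μ + 0.3585σ.
Subtracting: σ = (-46.1 − -95.5)/(0.3585 − (-0.7063)) = 46.40.
Then μ = -95.5 − (-0.7063)·46.40 = -62.73.

μ = -62.73, σ = 46.40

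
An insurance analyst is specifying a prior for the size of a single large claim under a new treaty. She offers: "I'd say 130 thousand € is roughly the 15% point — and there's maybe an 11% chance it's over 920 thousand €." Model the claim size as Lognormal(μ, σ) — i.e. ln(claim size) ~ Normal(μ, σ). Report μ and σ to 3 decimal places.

μ ≈ 5.764, σ ≈ 0.865

If T ~ Lognormal(μ,σ) then ln T ~ Normal(μ,σ), so the p-quantile of ln T is μ + z_p·σ.
ln(130) = 4.868 and ln(920) = 6.824; z_{0.15} = -1.036, z_{0.89} = 1.227.
σ = (6.824 − 4.868)/(1.227 − (-1.036)) = 0.865.
μ = 4.868 − (-1.036)·0.865 = 5.764.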